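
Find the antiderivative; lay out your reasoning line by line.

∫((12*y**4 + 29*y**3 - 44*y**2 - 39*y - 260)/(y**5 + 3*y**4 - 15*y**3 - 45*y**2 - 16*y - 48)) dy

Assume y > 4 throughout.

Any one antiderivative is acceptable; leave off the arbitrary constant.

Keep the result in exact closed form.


Step 1. Decompose ∫((12*y**4 + 29*y**3 - 44*y**2 - 39*y - 260)/(y**5 + 3*y**4 - 15*y**3 - 45*y**2 - 16*y - 48)) dy by partial fractions, (12*y**4 + 29*y**3 - 44*y**2 - 39*y - 260)/(y**5 + 3*y**4 - 15*y**3 - 45*y**2 - 16*y - 48) = 4/(y**2 + 1) + 3/(y + 4) + 5/(y + 3) + 4/(y - 4): now ∫(4/(y - 4)) dy + ∫(5/(y + 3)) dy + ∫(3/(y + 4)) dy + ∫(4/(y**2 + 1)) dy.
Step 2. Evaluate the standard form [assuming y > -3]: now 5*log(y + 3) + ∫(4/(y - 4)) dy + ∫(3/(y + 4)) dy + ∫(4/(y**2 + 1)) dy.
Step 3. Evaluate the standard form [assuming y > -4]: now 5*log(y + 3) + 3*log(y + 4) + ∫(4/(y - 4)) dy + ∫(4/(y**2 + 1)) dy.
Step 4. Evaluate the standard form [assuming y > 4]: now 4*log(y - 4) + 5*log(y + 3) + 3*log(y + 4) + ∫(4/(y**2 + 1)) dy.
Step 5. Evaluate the standard form: now 4*log(y - 4) + 5*log(y + 3) + 3*log(y + 4) + 4*atan(y).
Answer: 4*log(y - 4) + 5*log(y + 3) + 3*log(y + 4) + 4*atan(y).


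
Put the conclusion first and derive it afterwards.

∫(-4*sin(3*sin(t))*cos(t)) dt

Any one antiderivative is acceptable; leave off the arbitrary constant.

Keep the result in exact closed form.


The answer is 4*cos(3*sin(t))/3.
Step 1. Substitute u = sin(t), turning ∫(-4*sin(3*sin(t))*cos(t)) dt into ∫(-4*sin(3*u)) du: now ∫(-4*sin(3*u)) du.
Step 2. Evaluate the standard form: now 4*cos(3*u)/3.
Step 3. Substitute back u = sin(t): now 4*cos(3*sin(t))/3.
Answer: 4*cos(3*sin(t))/3.


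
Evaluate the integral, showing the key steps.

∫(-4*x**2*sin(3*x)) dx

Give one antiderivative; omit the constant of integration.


Step 1. Integrate ∫(-4*x**2*sin(3*x)) dx by parts with u = x**2, dv = (-4*sin(3*x)) dx, so v = 4*cos(3*x)/3: now 4*x**2*cos(3*x)/3 + ∫(-8*x*cos(3*x)/3) dx.
Step 2. Integrate ∫(-8*x*cos(3*x)/3) dx by parts with u = x, dv = (-8*cos(3*x)/3) dx, so v = -8*sin(3*x)/9: now 4*x**2*cos(3*x)/3 - 8*x*sin(3*x)/9 + ∫(8*sin(3*x)/9) dx.
Step 3. Evaluate the standard form: now 4*x**2*cos(3*x)/3 - 8*x*sin(3*x)/9 - 8*cos(3*x)/27.
Answer: 4*x**2*cos(3*x)/3 - 8*x*sin(3*x)/9 - 8*cos(3*x)/27.


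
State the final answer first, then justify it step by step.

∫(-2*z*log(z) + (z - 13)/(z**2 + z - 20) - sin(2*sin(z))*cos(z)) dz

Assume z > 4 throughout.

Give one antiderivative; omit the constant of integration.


The answer is -z**2*log(z) + z**2/2 - log(z - 4) + 2*log(z + 5) + cos(2*sin(z))/2.
Step 1. Rewrite: now ∫(-2*z*log(z)) dz + ∫((z - 13)/(z**2 + z - 20)) dz + ∫(-sin(2*sin(z))*cos(z)) dz.
Step 2. Substitute u = sin(z), turning ∫(-sin(2*sin(z))*cos(z)) dz into ∫(-sin(2*u)) du: now ∫(-2*z*log(z)) dz + ∫((z - 13)/(z**2 + z - 20)) dz + ∫(-sin(2*u)) du.
Step 3. Evaluate the standard form: now cos(2*u)/2 + ∫(-2*z*log(z)) dz + ∫((z - 13)/(z**2 + z - 20)) dz.
Step 4. Substitute back u = sin(z): now cos(2*sin(z))/2 + ∫(-2*z*log(z)) dz + ∫((z - 13)/(z**2 + z - 20)) dz.
Step 5. Decompose ∫((z - 13)/(z**2 + z - 20)) dz by partial fractions, (z - 13)/(z**2 + z - 20) = 2/(z + 5) - 1/(z - 4): now cos(2*sin(z))/2 + ∫(-2*z*log(z)) dz + ∫(-1/(z - 4)) dz + ∫(2/(z + 5)) dz.
Step 6. Evaluate the standard form [assuming z > -5]: now 2*log(z + 5) + cos(2*sin(z))/2 + ∫(-2*z*log(z)) dz + ∫(-1/(z - 4)) dz.
Step 7. Evaluate the standard form [assuming z > 4]: now -log(z - 4) + 2*log(z + 5) + cos(2*sin(z))/2 + ∫(-2*z*log(z)) dz.
Step 8. Integrate ∫(-2*z*log(z)) dz by parts with u = log(z), dv = (-2*z) dz, so v = -z**2 [assuming z > 0]: now -z**2*log(z) - log(z - 4) + 2*log(z + 5) + cos(2*sin(z))/2 + ∫(z) dz.
Step 9. Evaluate the standard form: now -z**2*log(z) + z**2/2 - log(z - 4) + 2*log(z + 5) + cos(2*sin(z))/2.
Answer: -z**2*log(z) + z**2/2 - log(z - 4) + 2*log(z + 5) + cos(2*sin(z))/2.


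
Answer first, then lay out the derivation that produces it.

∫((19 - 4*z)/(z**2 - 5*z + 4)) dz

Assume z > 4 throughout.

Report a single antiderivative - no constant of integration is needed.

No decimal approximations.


The answer is log(z - 4) - 5*log(z - 1).
Step 1. Decompose ∫((19 - 4*z)/(z**2 - 5*z + 4)) dz by partial fractions, (19 - 4*z)/(z**2 - 5*z + 4) = -5/(z - 1) + 1/(z - 4): now ∫(1/(z - 4)) dz + ∫(-5/(z - 1)) dz.
Step 2. Evaluate the standard form [assuming z > 1]: now -5*log(z - 1) + ∫(1/(z - 4)) dz.
Step 3. Evaluate the standard form [assuming z > 4]: now log(z - 4) - 5*log(z - 1).
Answer: log(z - 4) - 5*log(z - 1).


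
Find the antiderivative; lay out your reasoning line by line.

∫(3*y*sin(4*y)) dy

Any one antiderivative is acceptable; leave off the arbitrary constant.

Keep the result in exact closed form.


Step 1. Integrate ∫(3*y*sin(4*y)) dy by parts with u = y, dv = (3*sin(4*y)) dy, so v = -3*cos(4*y)/4: now -3*y*cos(4*y)/4 + ∫(3*cos(4*y)/4) dy.
Step 2. Evaluate the standard form: now -3*y*cos(4*y)/4 + 3*sin(4*y)/16.
Answer: -3*y*cos(4*y)/4 + 3*sin(4*y)/16.


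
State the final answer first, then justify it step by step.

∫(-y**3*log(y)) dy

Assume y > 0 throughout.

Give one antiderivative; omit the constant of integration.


The answer is -y**4*log(y)/4 + y**4/16.
Step 1. Integrate ∫(-y**3*log(y)) dy by parts with u = log(y), dv = (-y**3) dy, so v = -y**4/4 [assuming y > 0]: now -y**4*log(y)/4 + ∫(y**3/4) dy.
Step 2. Evaluate the standard form: now -y**4*log(y)/4 + y**4/16.
Answer: -y**4*log(y)/4 + y**4/16.


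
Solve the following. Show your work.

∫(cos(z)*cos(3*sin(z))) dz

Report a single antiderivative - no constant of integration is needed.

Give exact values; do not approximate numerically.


Step 1. Substitute u = sin(z), turning ∫(cos(z)*cos(3*sin(z))) dz into ∫(cos(3*u)) du: now ∫(cos(3*u)) du.
Step 2. Evaluate the standard form: now sin(3*u)/3.
Step 3. Substitute back u = sin(z): now sin(3*sin(z))/3.
Answer: sin(3*sin(z))/3.


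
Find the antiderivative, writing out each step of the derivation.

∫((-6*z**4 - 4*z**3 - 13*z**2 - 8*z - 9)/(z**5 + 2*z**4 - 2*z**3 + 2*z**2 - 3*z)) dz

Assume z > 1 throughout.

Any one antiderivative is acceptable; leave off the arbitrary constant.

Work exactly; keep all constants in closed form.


Step 1. Decompose ∫((-6*z**4 - 4*z**3 - 13*z**2 - 8*z - 9)/(z**5 + 2*z**4 - 2*z**3 + 2*z**2 - 3*z)) dz by partial fractions, (-6*z**4 - 4*z**3 - 13*z**2 - 8*z - 9)/(z**5 + 2*z**4 - 2*z**3 + 2*z**2 - 3*z) = 1/(z**2 + 1) - 4/(z + 3) - 5/(z - 1) + 3/z: now ∫(3/z) dz + ∫(-5/(z - 1)) dz + ∫(-4/(z + 3)) dz + ∫(1/(z**2 + 1)) dz.
Step 2. Evaluate the standard form [assuming z > -3]: now -4*log(z + 3) + ∫(3/z) dz + ∫(-5/(z - 1)) dz + ∫(1/(z**2 + 1)) dz.
Step 3. Evaluate the standard form [assuming z > 0]: now 3*log(z) - 4*log(z + 3) + ∫(-5/(z - 1)) dz + ∫(1/(z**2 + 1)) dz.
Step 4. Evaluate the standard form [assuming z > 1]: now 3*log(z) - 5*log(z - 1) - 4*log(z + 3) + ∫(1/(z**2 + 1)) dz.
Step 5. Evaluate the standard form: now 3*log(z) - 5*log(z - 1) - 4*log(z + 3) + atan(z).
Answer: 3*log(z) - 5*log(z - 1) - 4*log(z + 3) + atan(z).


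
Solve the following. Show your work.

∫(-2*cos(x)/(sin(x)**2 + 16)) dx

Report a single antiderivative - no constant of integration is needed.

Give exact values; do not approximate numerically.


Step 1. Substitute u = sin(x), turning ∫(-2*cos(x)/(sin(x)**2 + 16)) dx into ∫(-2/(u**2 + 16)) du: now ∫(-2/(u**2 + 16)) du.
Step 2. Evaluate the standard form: now -atan(u/4)/2.
Step 3. Substitute back u = sin(x): now -atan(sin(x)/4)/2.
Answer: -atan(sin(x)/4)/2.


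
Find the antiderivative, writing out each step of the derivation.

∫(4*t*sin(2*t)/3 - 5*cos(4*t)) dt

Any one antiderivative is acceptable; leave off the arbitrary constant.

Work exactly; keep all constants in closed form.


Step 1. Rewrite: now ∫(4*t*sin(2*t)/3) dt + ∫(-5*cos(4*t)) dt.
Step 2. Evaluate the standard form: now -5*sin(4*t)/4 + ∫(4*t*sin(2*t)/3) dt.
Step 3. Integrate ∫(4*t*sin(2*t)/3) dt by parts with u = t, dv = (4*sin(2*t)/3) dt, so v = -2*cos(2*t)/3: now -2*t*cos(2*t)/3 - 5*sin(4*t)/4 + ∫(2*cos(2*t)/3) dt.
Step 4. Evaluate the standard form: now -2*t*cos(2*t)/3 + sin(2*t)/3 - 5*sin(4*t)/4.
Answer: -2*t*cos(2*t)/3 + sin(2*t)/3 - 5*sin(4*t)/4.


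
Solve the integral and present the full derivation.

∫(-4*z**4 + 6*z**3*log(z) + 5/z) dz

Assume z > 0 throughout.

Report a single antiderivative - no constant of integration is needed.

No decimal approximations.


Step 1. Rewrite: now ∫(5/z) dz + ∫(-4*z**4) dz + ∫(6*z**3*log(z)) dz.
Step 2. Evaluate the standard form: now -4*z**5/5 + ∫(5/z) dz + ∫(6*z**3*log(z)) dz.
Step 3. Evaluate the standard form [assuming z > 0]: now -4*z**5/5 + 5*log(z) + ∫(6*z**3*log(z)) dz.
Step 4. Integrate ∫(6*z**3*log(z)) dz by parts with u = log(z), dv = (6*z**3) dz, so v = 3*z**4/2 [assuming z > 0]: now -4*z**5/5 + 3*z**4*log(z)/2 + 5*log(z) + ∫(-3*z**3/2) dz.
Step 5. Evaluate the standard form: now -4*z**5/5 + 3*z**4*log(z)/2 - 3*z**4/8 + 5*log(z).
Answer: -4*z**5/5 + 3*z**4*log(z)/2 - 3*z**4/8 + 5*log(z).


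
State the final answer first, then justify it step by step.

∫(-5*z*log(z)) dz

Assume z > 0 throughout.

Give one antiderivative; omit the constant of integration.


The answer is -5*z**2*log(z)/2 + 5*z**2/4.
Step 1. Integrate ∫(-5*z*log(z)) dz by parts with u = log(z), dv = (-5*z) dz, so v = -5*z**2/2 [assuming z > 0]: now -5*z**2*log(z)/2 + ∫(5*z/2) dz.
Step 2. Evaluate the standard form: now -5*z**2*log(z)/2 + 5*z**2/4.
Answer: -5*z**2*log(z)/2 + 5*z**2/4.


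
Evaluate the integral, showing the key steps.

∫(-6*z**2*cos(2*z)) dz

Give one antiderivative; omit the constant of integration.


Step 1. Integrate ∫(-6*z**2*cos(2*z)) dz by parts with u = z**2, dv = (-6*cos(2*z)) dz, so v = -3*sin(2*z): now -3*z**2*sin(2*z) + ∫(6*z*sin(2*z)) dz.
Step 2. Integrate ∫(6*z*sin(2*z)) dz by parts with u = z, dv = (6*sin(2*z)) dz, so v = -3*cos(2*z): now -3*z**2*sin(2*z) - 3*z*cos(2*z) + ∫(3*cos(2*z)) dz.
Step 3. Evaluate the standard form: now -3*z**2*sin(2*z) - 3*z*cos(2*z) + 3*sin(2*z)/2.
Answer: -3*z**2*sin(2*z) - 3*z*cos(2*z) + 3*sin(2*z)/2.


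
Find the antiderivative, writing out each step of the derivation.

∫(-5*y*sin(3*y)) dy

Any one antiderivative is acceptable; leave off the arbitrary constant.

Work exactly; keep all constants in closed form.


Step 1. Integrate ∫(-5*y*sin(3*y)) dy by parts with u = y, dv = (-5*sin(3*y)) dy, so v = 5*cos(3*y)/3: now 5*y*cos(3*y)/3 + ∫(-5*cos(3*y)/3) dy.
Step 2. Evaluate the standard form: now 5*y*cos(3*y)/3 - 5*sin(3*y)/9.
Answer: 5*y*cos(3*y)/3 - 5*sin(3*y)/9.


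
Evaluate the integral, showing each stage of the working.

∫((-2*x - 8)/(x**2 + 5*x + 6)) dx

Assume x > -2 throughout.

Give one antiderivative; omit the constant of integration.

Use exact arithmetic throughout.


Step 1. Decompose ∫((-2*x - 8)/(x**2 + 5*x + 6)) dx by partial fractions, (-2*x - 8)/(x**2 + 5*x + 6) = 2/(x + 3) - 4/(x + 2): now ∫(-4/(x + 2)) dx + ∫(2/(x + 3)) dx.
Step 2. Evaluate the standard form [assuming x > -2]: now -4*log(x + 2) + ∫(2/(x + 3)) dx.
Step 3. Evaluate the standard form [assuming x > -3]: now -4*log(x + 2) + 2*log(x + 3).
Answer: -4*log(x + 2) + 2*log(x + 3).


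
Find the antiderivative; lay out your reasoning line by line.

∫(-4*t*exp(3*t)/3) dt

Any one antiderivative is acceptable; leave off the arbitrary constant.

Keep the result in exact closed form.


Step 1. Integrate ∫(-4*t*exp(3*t)/3) dt by parts with u = t, dv = (-4*exp(3*t)/3) dt, so v = -4*exp(3*t)/9: now -4*t*exp(3*t)/9 + ∫(4*exp(3*t)/9) dt.
Step 2. Evaluate the standard form: now -4*t*exp(3*t)/9 + 4*exp(3*t)/27.
Answer: -4*t*exp(3*t)/9 + 4*exp(3*t)/27.


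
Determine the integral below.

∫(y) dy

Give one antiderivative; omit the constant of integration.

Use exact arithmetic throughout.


Answer: y**2/2.


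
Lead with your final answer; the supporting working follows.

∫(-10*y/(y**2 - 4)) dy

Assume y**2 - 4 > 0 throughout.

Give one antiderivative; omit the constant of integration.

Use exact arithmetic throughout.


The answer is -5*log(y**2 - 4).
Step 1. Substitute u = y**2 - 4, turning ∫(-10*y/(y**2 - 4)) dy into ∫(-5/u) du: now ∫(-5/u) du.
Step 2. Evaluate the standard form [assuming u > 0]: now -5*log(u).
Step 3. Substitute back u = y**2 - 4: now -5*log(y**2 - 4).
Answer: -5*log(y**2 - 4).


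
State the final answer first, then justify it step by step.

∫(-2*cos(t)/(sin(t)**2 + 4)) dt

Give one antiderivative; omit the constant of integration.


The answer is -atan(sin(t)/2).
Step 1. Substitute u = sin(t), turning ∫(-2*cos(t)/(sin(t)**2 + 4)) dt into ∫(-2/(u**2 + 4)) du: now ∫(-2/(u**2 + 4)) du.
Step 2. Evaluate the standard form: now -atan(u/2).
Step 3. Substitute back u = sin(t): now -atan(sin(t)/2).
Answer: -atan(sin(t)/2).


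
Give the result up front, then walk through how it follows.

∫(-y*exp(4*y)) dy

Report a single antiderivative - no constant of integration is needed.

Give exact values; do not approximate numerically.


The answer is -y*exp(4*y)/4 + exp(4*y)/16.
Step 1. Integrate ∫(-y*exp(4*y)) dy by parts with u = y, dv = (-exp(4*y)) dy, so v = -exp(4*y)/4: now -y*exp(4*y)/4 + ∫(exp(4*y)/4) dy.
Step 2. Evaluate the standard form: now -y*exp(4*y)/4 + exp(4*y)/16.
Answer: -y*exp(4*y)/4 + exp(4*y)/16.


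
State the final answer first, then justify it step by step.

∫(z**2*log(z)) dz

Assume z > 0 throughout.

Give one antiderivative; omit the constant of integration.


The answer is z**3*log(z)/3 - z**3/9.
Step 1. Integrate ∫(z**2*log(z)) dz by parts with u = log(z), dv = (z**2) dz, so v = z**3/3 [assuming z > 0]: now z**3*log(z)/3 + ∫(-z**2/3) dz.
Step 2. Evaluate the standard form: now z**3*log(z)/3 - z**3/9.
Answer: z**3*log(z)/3 - z**3/9.


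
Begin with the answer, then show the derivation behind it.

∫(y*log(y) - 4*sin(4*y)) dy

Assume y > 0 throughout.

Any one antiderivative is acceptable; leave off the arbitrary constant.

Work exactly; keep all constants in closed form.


The answer is y**2*log(y)/2 - y**2/4 + cos(4*y).
Step 1. Rewrite: now ∫(y*log(y)) dy + ∫(-4*sin(4*y)) dy.
Step 2. Evaluate the standard form: now cos(4*y) + ∫(y*log(y)) dy.
Step 3. Integrate ∫(y*log(y)) dy by parts with u = log(y), dv = (y) dy, so v = y**2/2 [assuming y > 0]: now y**2*log(y)/2 + cos(4*y) + ∫(-y/2) dy.
Step 4. Evaluate the standard form: now y**2*log(y)/2 - y**2/4 + cos(4*y).
Answer: y**2*log(y)/2 - y**2/4 + cos(4*y).


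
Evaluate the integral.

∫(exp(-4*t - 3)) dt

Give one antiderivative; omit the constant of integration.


Answer: -exp(-4*t - 3)/4.


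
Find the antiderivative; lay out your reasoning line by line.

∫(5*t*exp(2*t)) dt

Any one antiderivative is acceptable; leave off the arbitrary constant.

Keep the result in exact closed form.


Step 1. Integrate ∫(5*t*exp(2*t)) dt by parts with u = t, dv = (5*exp(2*t)) dt, so v = 5*exp(2*t)/2: now 5*t*exp(2*t)/2 + ∫(-5*exp(2*t)/2) dt.
Step 2. Evaluate the standard form: now 5*t*exp(2*t)/2 - 5*exp(2*t)/4.
Answer: 5*t*exp(2*t)/2 - 5*exp(2*t)/4.


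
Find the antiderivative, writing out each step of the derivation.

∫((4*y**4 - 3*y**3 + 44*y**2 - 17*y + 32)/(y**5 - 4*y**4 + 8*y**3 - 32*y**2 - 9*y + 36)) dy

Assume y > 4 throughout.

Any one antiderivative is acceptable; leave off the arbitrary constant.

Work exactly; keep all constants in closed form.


Step 1. Decompose ∫((4*y**4 - 3*y**3 + 44*y**2 - 17*y + 32)/(y**5 - 4*y**4 + 8*y**3 - 32*y**2 - 9*y + 36)) dy by partial fractions, (4*y**4 - 3*y**3 + 44*y**2 - 17*y + 32)/(y**5 - 4*y**4 + 8*y**3 - 32*y**2 - 9*y + 36) = -1/(y**2 + 9) + 1/(y + 1) - 1/(y - 1) + 4/(y - 4): now ∫(4/(y - 4)) dy + ∫(-1/(y - 1)) dy + ∫(1/(y + 1)) dy + ∫(-1/(y**2 + 9)) dy.
Step 2. Evaluate the standard form [assuming y > -1]: now log(y + 1) + ∫(4/(y - 4)) dy + ∫(-1/(y - 1)) dy + ∫(-1/(y**2 + 9)) dy.
Step 3. Evaluate the standard form [assuming y > 4]: now 4*log(y - 4) + log(y + 1) + ∫(-1/(y - 1)) dy + ∫(-1/(y**2 + 9)) dy.
Step 4. Evaluate the standard form [assuming y > 1]: now 4*log(y - 4) - log(y - 1) + log(y + 1) + ∫(-1/(y**2 + 9)) dy.
Step 5. Evaluate the standard form: now 4*log(y - 4) - log(y - 1) + log(y + 1) - atan(y/3)/3.
Answer: 4*log(y - 4) - log(y - 1) + log(y + 1) - atan(y/3)/3.


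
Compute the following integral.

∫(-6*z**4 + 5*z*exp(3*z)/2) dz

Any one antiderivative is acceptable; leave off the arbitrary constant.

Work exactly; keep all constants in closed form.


Answer: -6*z**5/5 + 5*z*exp(3*z)/6 - 5*exp(3*z)/18.


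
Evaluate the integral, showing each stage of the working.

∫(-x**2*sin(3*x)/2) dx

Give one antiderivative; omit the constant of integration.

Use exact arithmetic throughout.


Step 1. Integrate ∫(-x**2*sin(3*x)/2) dx by parts with u = x**2, dv = (-sin(3*x)/2) dx, so v = cos(3*x)/6: now x**2*cos(3*x)/6 + ∫(-x*cos(3*x)/3) dx.
Step 2. Integrate ∫(-x*cos(3*x)/3) dx by parts with u = x, dv = (-cos(3*x)/3) dx, so v = -sin(3*x)/9: now x**2*cos(3*x)/6 - x*sin(3*x)/9 + ∫(sin(3*x)/9) dx.
Step 3. Evaluate the standard form: now x**2*cos(3*x)/6 - x*sin(3*x)/9 - cos(3*x)/27.
Answer: x**2*cos(3*x)/6 - x*sin(3*x)/9 - cos(3*x)/27.


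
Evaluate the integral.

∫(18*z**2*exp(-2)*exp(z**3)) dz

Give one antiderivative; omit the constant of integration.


Answer: 6*exp(z**3 - 2).


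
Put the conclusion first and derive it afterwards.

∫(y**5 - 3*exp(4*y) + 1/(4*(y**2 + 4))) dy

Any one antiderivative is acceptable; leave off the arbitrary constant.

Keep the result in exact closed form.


The answer is y**6/6 - 3*exp(4*y)/4 + atan(y/2)/8.
Step 1. Rewrite: now ∫(y**5) dy + ∫(1/(4*(y**2 + 4))) dy + ∫(-3*exp(4*y)) dy.
Step 2. Evaluate the standard form: now y**6/6 + ∫(1/(4*(y**2 + 4))) dy + ∫(-3*exp(4*y)) dy.
Step 3. Evaluate the standard form: now y**6/6 - 3*exp(4*y)/4 + ∫(1/(4*(y**2 + 4))) dy.
Step 4. Evaluate the standard form: now y**6/6 - 3*exp(4*y)/4 + atan(y/2)/8.
Answer: y**6/6 - 3*exp(4*y)/4 + atan(y/2)/8.


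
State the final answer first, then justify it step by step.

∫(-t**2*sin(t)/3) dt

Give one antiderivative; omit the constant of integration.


The answer is t**2*cos(t)/3 - 2*t*sin(t)/3 - 2*cos(t)/3.
Step 1. Integrate ∫(-t**2*sin(t)/3) dt by parts with u = t**2, dv = (-sin(t)/3) dt, so v = cos(t)/3: now t**2*cos(t)/3 + ∫(-2*t*cos(t)/3) dt.
Step 2. Integrate ∫(-2*t*cos(t)/3) dt by parts with u = t, dv = (-2*cos(t)/3) dt, so v = -2*sin(t)/3: now t**2*cos(t)/3 - 2*t*sin(t)/3 + ∫(2*sin(t)/3) dt.
Step 3. Evaluate the standard form: now t**2*cos(t)/3 - 2*t*sin(t)/3 - 2*cos(t)/3.
Answer: t**2*cos(t)/3 - 2*t*sin(t)/3 - 2*cos(t)/3.


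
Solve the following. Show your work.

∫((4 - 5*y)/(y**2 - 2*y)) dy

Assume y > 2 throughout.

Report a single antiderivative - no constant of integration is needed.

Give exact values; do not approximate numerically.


Step 1. Decompose ∫((4 - 5*y)/(y**2 - 2*y)) dy by partial fractions, (4 - 5*y)/(y**2 - 2*y) = -3/(y - 2) - 2/y: now ∫(-2/y) dy + ∫(-3/(y - 2)) dy.
Step 2. Evaluate the standard form [assuming y > 2]: now -3*log(y - 2) + ∫(-2/y) dy.
Step 3. Evaluate the standard form [assuming y > 0]: now -2*log(y) - 3*log(y - 2).
Answer: -2*log(y) - 3*log(y - 2).


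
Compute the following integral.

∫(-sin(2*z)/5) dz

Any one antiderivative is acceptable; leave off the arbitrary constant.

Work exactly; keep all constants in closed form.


Answer: cos(2*z)/10.


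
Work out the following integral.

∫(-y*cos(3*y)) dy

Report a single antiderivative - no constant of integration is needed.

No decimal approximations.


Answer: -y*sin(3*y)/3 - cos(3*y)/9.


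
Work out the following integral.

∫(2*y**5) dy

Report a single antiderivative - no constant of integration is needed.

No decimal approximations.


Answer: y**6/3.


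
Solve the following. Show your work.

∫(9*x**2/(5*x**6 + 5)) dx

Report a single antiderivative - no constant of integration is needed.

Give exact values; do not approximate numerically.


Step 1. Substitute u = x**3, turning ∫(9*x**2/(5*x**6 + 5)) dx into ∫(3/(5*(u**2 + 1))) du: now ∫(3/(5*(u**2 + 1))) du.
Step 2. Evaluate the standard form: now 3*atan(u)/5.
Step 3. Substitute back u = x**3: now 3*atan(x**3)/5.
Answer: 3*atan(x**3)/5.


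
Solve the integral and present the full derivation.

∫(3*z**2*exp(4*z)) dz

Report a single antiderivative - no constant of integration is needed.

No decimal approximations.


Step 1. Integrate ∫(3*z**2*exp(4*z)) dz by parts with u = z**2, dv = (3*exp(4*z)) dz, so v = 3*exp(4*z)/4: now 3*z**2*exp(4*z)/4 + ∫(-3*z*exp(4*z)/2) dz.
Step 2. Integrate ∫(-3*z*exp(4*z)/2) dz by parts with u = z, dv = (-3*exp(4*z)/2) dz, so v = -3*exp(4*z)/8: now 3*z**2*exp(4*z)/4 - 3*z*exp(4*z)/8 + ∫(3*exp(4*z)/8) dz.
Step 3. Evaluate the standard form: now 3*z**2*exp(4*z)/4 - 3*z*exp(4*z)/8 + 3*exp(4*z)/32.
Answer: 3*z**2*exp(4*z)/4 - 3*z*exp(4*z)/8 + 3*exp(4*z)/32.


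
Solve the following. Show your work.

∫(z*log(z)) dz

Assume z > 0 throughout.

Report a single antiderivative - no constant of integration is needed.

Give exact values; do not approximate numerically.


Step 1. Integrate ∫(z*log(z)) dz by parts with u = log(z), dv = (z) dz, so v = z**2/2 [assuming z > 0]: now z**2*log(z)/2 + ∫(-z/2) dz.
Step 2. Evaluate the standard form: now z**2*log(z)/2 - z**2/4.
Answer: z**2*log(z)/2 - z**2/4.


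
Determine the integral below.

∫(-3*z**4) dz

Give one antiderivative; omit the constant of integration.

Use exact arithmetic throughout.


Answer: -3*z**5/5.


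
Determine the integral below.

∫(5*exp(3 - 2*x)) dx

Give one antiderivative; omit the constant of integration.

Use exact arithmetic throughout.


Answer: -5*exp(3 - 2*x)/2.


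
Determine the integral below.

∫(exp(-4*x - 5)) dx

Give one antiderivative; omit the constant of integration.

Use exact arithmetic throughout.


Answer: -exp(-4*x - 5)/4.


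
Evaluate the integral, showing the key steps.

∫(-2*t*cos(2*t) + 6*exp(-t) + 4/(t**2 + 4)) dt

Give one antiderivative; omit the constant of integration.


Step 1. Rewrite: now ∫(-2*t*cos(2*t)) dt + ∫(4/(t**2 + 4)) dt + ∫(6*exp(-t)) dt.
Step 2. Evaluate the standard form: now 2*atan(t/2) + ∫(-2*t*cos(2*t)) dt + ∫(6*exp(-t)) dt.
Step 3. Evaluate the standard form: now 2*atan(t/2) + ∫(-2*t*cos(2*t)) dt - 6*exp(-t).
Step 4. Integrate ∫(-2*t*cos(2*t)) dt by parts with u = t, dv = (-2*cos(2*t)) dt, so v = -sin(2*t): now -t*sin(2*t) + 2*atan(t/2) + ∫(sin(2*t)) dt - 6*exp(-t).
Step 5. Evaluate the standard form: now -t*sin(2*t) - cos(2*t)/2 + 2*atan(t/2) - 6*exp(-t).
Answer: -t*sin(2*t) - cos(2*t)/2 + 2*atan(t/2) - 6*exp(-t).


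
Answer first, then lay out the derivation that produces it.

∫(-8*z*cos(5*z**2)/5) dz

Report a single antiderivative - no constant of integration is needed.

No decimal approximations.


The answer is -4*sin(5*z**2)/25.
Step 1. Substitute u = z**2, turning ∫(-8*z*cos(5*z**2)/5) dz into ∫(-4*cos(5*u)/5) du: now ∫(-4*cos(5*u)/5) du.
Step 2. Evaluate the standard form: now -4*sin(5*u)/25.
Step 3. Substitute back u = z**2: now -4*sin(5*z**2)/25.
Answer: -4*sin(5*z**2)/25.


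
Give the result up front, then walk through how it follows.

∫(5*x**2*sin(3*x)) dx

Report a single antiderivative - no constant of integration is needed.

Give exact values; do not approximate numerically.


The answer is -5*x**2*cos(3*x)/3 + 10*x*sin(3*x)/9 + 10*cos(3*x)/27.
Step 1. Integrate ∫(5*x**2*sin(3*x)) dx by parts with u = x**2, dv = (5*sin(3*x)) dx, so v = -5*cos(3*x)/3: now -5*x**2*cos(3*x)/3 + ∫(10*x*cos(3*x)/3) dx.
Step 2. Integrate ∫(10*x*cos(3*x)/3) dx by parts with u = x, dv = (10*cos(3*x)/3) dx, so v = 10*sin(3*x)/9: now -5*x**2*cos(3*x)/3 + 10*x*sin(3*x)/9 + ∫(-10*sin(3*x)/9) dx.
Step 3. Evaluate the standard form: now -5*x**2*cos(3*x)/3 + 10*x*sin(3*x)/9 + 10*cos(3*x)/27.
Answer: -5*x**2*cos(3*x)/3 + 10*x*sin(3*x)/9 + 10*cos(3*x)/27.


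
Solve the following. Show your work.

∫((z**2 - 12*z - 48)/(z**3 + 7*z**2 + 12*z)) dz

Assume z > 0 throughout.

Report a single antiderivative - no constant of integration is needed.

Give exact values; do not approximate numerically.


Step 1. Decompose ∫((z**2 - 12*z - 48)/(z**3 + 7*z**2 + 12*z)) dz by partial fractions, (z**2 - 12*z - 48)/(z**3 + 7*z**2 + 12*z) = 4/(z + 4) + 1/(z + 3) - 4/z: now ∫(-4/z) dz + ∫(1/(z + 3)) dz + ∫(4/(z + 4)) dz.
Step 2. Evaluate the standard form [assuming z > -4]: now 4*log(z + 4) + ∫(-4/z) dz + ∫(1/(z + 3)) dz.
Step 3. Evaluate the standard form [assuming z > -3]: now log(z + 3) + 4*log(z + 4) + ∫(-4/z) dz.
Step 4. Evaluate the standard form [assuming z > 0]: now -4*log(z) + log(z + 3) + 4*log(z + 4).
Answer: -4*log(z) + log(z + 3) + 4*log(z + 4).


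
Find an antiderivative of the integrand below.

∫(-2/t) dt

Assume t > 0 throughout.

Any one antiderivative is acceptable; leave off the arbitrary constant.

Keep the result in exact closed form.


Answer: -2*log(t).


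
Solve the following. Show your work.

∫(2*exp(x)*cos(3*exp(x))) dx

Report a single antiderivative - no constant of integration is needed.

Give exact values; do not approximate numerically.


Step 1. Substitute u = exp(x), turning ∫(2*exp(x)*cos(3*exp(x))) dx into ∫(2*cos(3*u)) du: now ∫(2*cos(3*u)) du.
Step 2. Evaluate the standard form: now 2*sin(3*u)/3.
Step 3. Substitute back u = exp(x): now 2*sin(3*exp(x))/3.
Answer: 2*sin(3*exp(x))/3.


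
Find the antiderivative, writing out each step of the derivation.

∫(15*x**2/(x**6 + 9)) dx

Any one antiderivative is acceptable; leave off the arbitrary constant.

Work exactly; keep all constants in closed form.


Step 1. Substitute u = x**3, turning ∫(15*x**2/(x**6 + 9)) dx into ∫(5/(u**2 + 9)) du: now ∫(5/(u**2 + 9)) du.
Step 2. Evaluate the standard form: now 5*atan(u/3)/3.
Step 3. Substitute back u = x**3: now 5*atan(x**3/3)/3.
Answer: 5*atan(x**3/3)/3.


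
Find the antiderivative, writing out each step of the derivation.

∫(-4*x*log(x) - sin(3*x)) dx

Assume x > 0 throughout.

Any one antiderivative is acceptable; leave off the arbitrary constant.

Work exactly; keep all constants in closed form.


Step 1. Rewrite: now ∫(-4*x*log(x)) dx + ∫(-sin(3*x)) dx.
Step 2. Integrate ∫(-4*x*log(x)) dx by parts with u = log(x), dv = (-4*x) dx, so v = -2*x**2 [assuming x > 0]: now -2*x**2*log(x) + ∫(2*x) dx + ∫(-sin(3*x)) dx.
Step 3. Evaluate the standard form: now -2*x**2*log(x) + x**2 + ∫(-sin(3*x)) dx.
Step 4. Evaluate the standard form: now -2*x**2*log(x) + x**2 + cos(3*x)/3.
Answer: -2*x**2*log(x) + x**2 + cos(3*x)/3.


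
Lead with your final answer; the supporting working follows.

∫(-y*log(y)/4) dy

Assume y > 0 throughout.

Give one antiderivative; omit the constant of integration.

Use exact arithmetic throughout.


The answer is -y**2*log(y)/8 + y**2/16.
Step 1. Integrate ∫(-y*log(y)/4) dy by parts with u = log(y), dv = (-y/4) dy, so v = -y**2/8 [assuming y > 0]: now -y**2*log(y)/8 + ∫(y/8) dy.
Step 2. Evaluate the standard form: now -y**2*log(y)/8 + y**2/16.
Answer: -y**2*log(y)/8 + y**2/16.


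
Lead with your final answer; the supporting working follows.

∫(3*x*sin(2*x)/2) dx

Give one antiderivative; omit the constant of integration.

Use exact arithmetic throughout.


The answer is -3*x*cos(2*x)/4 + 3*sin(2*x)/8.
Step 1. Integrate ∫(3*x*sin(2*x)/2) dx by parts with u = x, dv = (3*sin(2*x)/2) dx, so v = -3*cos(2*x)/4: now -3*x*cos(2*x)/4 + ∫(3*cos(2*x)/4) dx.
Step 2. Evaluate the standard form: now -3*x*cos(2*x)/4 + 3*sin(2*x)/8.
Answer: -3*x*cos(2*x)/4 + 3*sin(2*x)/8.


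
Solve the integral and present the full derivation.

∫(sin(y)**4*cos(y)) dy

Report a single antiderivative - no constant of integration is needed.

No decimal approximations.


Step 1. Substitute u = sin(y), turning ∫(sin(y)**4*cos(y)) dy into ∫(u**4) du: now ∫(u**4) du.
Step 2. Evaluate the standard form: now u**5/5.
Step 3. Substitute back u = sin(y): now sin(y)**5/5.
Answer: sin(y)**5/5.


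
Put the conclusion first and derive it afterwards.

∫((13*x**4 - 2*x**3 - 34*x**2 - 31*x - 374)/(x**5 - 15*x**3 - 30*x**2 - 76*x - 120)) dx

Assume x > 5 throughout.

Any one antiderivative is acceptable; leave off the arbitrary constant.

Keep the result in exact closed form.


The answer is 4*log(x - 5) + 4*log(x + 2) + 5*log(x + 3) + atan(x/2)/2.
Step 1. Decompose ∫((13*x**4 - 2*x**3 - 34*x**2 - 31*x - 374)/(x**5 - 15*x**3 - 30*x**2 - 76*x - 120)) dx by partial fractions, (13*x**4 - 2*x**3 - 34*x**2 - 31*x - 374)/(x**5 - 15*x**3 - 30*x**2 - 76*x - 120) = 1/(x**2 + 4) + 5/(x + 3) + 4/(x + 2) + 4/(x - 5): now ∫(4/(x - 5)) dx + ∫(4/(x + 2)) dx + ∫(5/(x + 3)) dx + ∫(1/(x**2 + 4)) dx.
Step 2. Evaluate the standard form [assuming x > -2]: now 4*log(x + 2) + ∫(4/(x - 5)) dx + ∫(5/(x + 3)) dx + ∫(1/(x**2 + 4)) dx.
Step 3. Evaluate the standard form [assuming x > -3]: now 4*log(x + 2) + 5*log(x + 3) + ∫(4/(x - 5)) dx + ∫(1/(x**2 + 4)) dx.
Step 4. Evaluate the standard form [assuming x > 5]: now 4*log(x - 5) + 4*log(x + 2) + 5*log(x + 3) + ∫(1/(x**2 + 4)) dx.
Step 5. Evaluate the standard form: now 4*log(x - 5) + 4*log(x + 2) + 5*log(x + 3) + atan(x/2)/2.
Answer: 4*log(x - 5) + 4*log(x + 2) + 5*log(x + 3) + atan(x/2)/2.


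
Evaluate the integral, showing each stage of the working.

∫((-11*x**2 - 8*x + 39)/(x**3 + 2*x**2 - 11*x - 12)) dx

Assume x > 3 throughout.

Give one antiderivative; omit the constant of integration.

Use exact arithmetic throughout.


Step 1. Decompose ∫((-11*x**2 - 8*x + 39)/(x**3 + 2*x**2 - 11*x - 12)) dx by partial fractions, (-11*x**2 - 8*x + 39)/(x**3 + 2*x**2 - 11*x - 12) = -5/(x + 4) - 3/(x + 1) - 3/(x - 3): now ∫(-3/(x - 3)) dx + ∫(-3/(x + 1)) dx + ∫(-5/(x + 4)) dx.
Step 2. Evaluate the standard form [assuming x > -4]: now -5*log(x + 4) + ∫(-3/(x - 3)) dx + ∫(-3/(x + 1)) dx.
Step 3. Evaluate the standard form [assuming x > 3]: now -3*log(x - 3) - 5*log(x + 4) + ∫(-3/(x + 1)) dx.
Step 4. Evaluate the standard form [assuming x > -1]: now -3*log(x - 3) - 3*log(x + 1) - 5*log(x + 4).
Answer: -3*log(x - 3) - 3*log(x + 1) - 5*log(x + 4).


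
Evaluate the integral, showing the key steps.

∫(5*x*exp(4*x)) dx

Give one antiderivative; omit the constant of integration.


Step 1. Integrate ∫(5*x*exp(4*x)) dx by parts with u = x, dv = (5*exp(4*x)) dx, so v = 5*exp(4*x)/4: now 5*x*exp(4*x)/4 + ∫(-5*exp(4*x)/4) dx.
Step 2. Evaluate the standard form: now 5*x*exp(4*x)/4 - 5*exp(4*x)/16.
Answer: 5*x*exp(4*x)/4 - 5*exp(4*x)/16.


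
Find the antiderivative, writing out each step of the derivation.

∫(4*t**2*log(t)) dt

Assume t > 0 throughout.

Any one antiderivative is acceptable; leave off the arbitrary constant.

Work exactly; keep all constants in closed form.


Step 1. Integrate ∫(4*t**2*log(t)) dt by parts with u = log(t), dv = (4*t**2) dt, so v = 4*t**3/3 [assuming t > 0]: now 4*t**3*log(t)/3 + ∫(-4*t**2/3) dt.
Step 2. Evaluate the standard form: now 4*t**3*log(t)/3 - 4*t**3/9.
Answer: 4*t**3*log(t)/3 - 4*t**3/9.


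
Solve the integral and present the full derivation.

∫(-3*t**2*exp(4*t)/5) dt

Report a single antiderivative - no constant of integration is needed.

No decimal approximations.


Step 1. Integrate ∫(-3*t**2*exp(4*t)/5) dt by parts with u = t**2, dv = (-3*exp(4*t)/5) dt, so v = -3*exp(4*t)/20: now -3*t**2*exp(4*t)/20 + ∫(3*t*exp(4*t)/10) dt.
Step 2. Integrate ∫(3*t*exp(4*t)/10) dt by parts with u = t, dv = (3*exp(4*t)/10) dt, so v = 3*exp(4*t)/40: now -3*t**2*exp(4*t)/20 + 3*t*exp(4*t)/40 + ∫(-3*exp(4*t)/40) dt.
Step 3. Evaluate the standard form: now -3*t**2*exp(4*t)/20 + 3*t*exp(4*t)/40 - 3*exp(4*t)/160.
Answer: -3*t**2*exp(4*t)/20 + 3*t*exp(4*t)/40 - 3*exp(4*t)/160.


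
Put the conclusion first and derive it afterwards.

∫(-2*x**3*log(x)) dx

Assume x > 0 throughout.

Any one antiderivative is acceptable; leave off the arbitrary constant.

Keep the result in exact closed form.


The answer is -x**4*log(x)/2 + x**4/8.
Step 1. Integrate ∫(-2*x**3*log(x)) dx by parts with u = log(x), dv = (-2*x**3) dx, so v = -x**4/2 [assuming x > 0]: now -x**4*log(x)/2 + ∫(x**3/2) dx.
Step 2. Evaluate the standard form: now -x**4*log(x)/2 + x**4/8.
Answer: -x**4*log(x)/2 + x**4/8.


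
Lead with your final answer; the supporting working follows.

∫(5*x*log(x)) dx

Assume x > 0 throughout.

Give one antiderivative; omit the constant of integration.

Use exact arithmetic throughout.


The answer is 5*x**2*log(x)/2 - 5*x**2/4.
Step 1. Integrate ∫(5*x*log(x)) dx by parts with u = log(x), dv = (5*x) dx, so v = 5*x**2/2 [assuming x > 0]: now 5*x**2*log(x)/2 + ∫(-5*x/2) dx.
Step 2. Evaluate the standard form: now 5*x**2*log(x)/2 - 5*x**2/4.
Answer: 5*x**2*log(x)/2 - 5*x**2/4.


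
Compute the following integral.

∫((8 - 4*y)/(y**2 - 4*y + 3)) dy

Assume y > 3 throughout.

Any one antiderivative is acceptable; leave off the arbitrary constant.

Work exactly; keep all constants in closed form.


Answer: -2*log(y - 3) - 2*log(y - 1).


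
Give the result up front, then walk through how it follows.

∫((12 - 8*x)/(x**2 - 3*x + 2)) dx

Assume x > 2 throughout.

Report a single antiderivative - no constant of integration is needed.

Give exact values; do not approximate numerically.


The answer is -4*log(x - 2) - 4*log(x - 1).
Step 1. Decompose ∫((12 - 8*x)/(x**2 - 3*x + 2)) dx by partial fractions, (12 - 8*x)/(x**2 - 3*x + 2) = -4/(x - 1) - 4/(x - 2): now ∫(-4/(x - 2)) dx + ∫(-4/(x - 1)) dx.
Step 2. Evaluate the standard form [assuming x > 2]: now -4*log(x - 2) + ∫(-4/(x - 1)) dx.
Step 3. Evaluate the standard form [assuming x > 1]: now -4*log(x - 2) - 4*log(x - 1).
Answer: -4*log(x - 2) - 4*log(x - 1).


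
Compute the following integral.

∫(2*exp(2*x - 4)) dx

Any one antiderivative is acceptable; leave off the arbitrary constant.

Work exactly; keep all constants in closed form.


Answer: exp(2*x - 4).


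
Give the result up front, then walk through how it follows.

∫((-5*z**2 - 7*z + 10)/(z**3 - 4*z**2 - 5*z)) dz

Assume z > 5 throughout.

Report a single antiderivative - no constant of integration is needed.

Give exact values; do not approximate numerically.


The answer is -2*log(z) - 5*log(z - 5) + 2*log(z + 1).
Step 1. Decompose ∫((-5*z**2 - 7*z + 10)/(z**3 - 4*z**2 - 5*z)) dz by partial fractions, (-5*z**2 - 7*z + 10)/(z**3 - 4*z**2 - 5*z) = 2/(z + 1) - 5/(z - 5) - 2/z: now ∫(-2/z) dz + ∫(-5/(z - 5)) dz + ∫(2/(z + 1)) dz.
Step 2. Evaluate the standard form [assuming z > 5]: now -5*log(z - 5) + ∫(-2/z) dz + ∫(2/(z + 1)) dz.
Step 3. Evaluate the standard form [assuming z > 0]: now -2*log(z) - 5*log(z - 5) + ∫(2/(z + 1)) dz.
Step 4. Evaluate the standard form [assuming z > -1]: now -2*log(z) - 5*log(z - 5) + 2*log(z + 1).
Answer: -2*log(z) - 5*log(z - 5) + 2*log(z + 1).


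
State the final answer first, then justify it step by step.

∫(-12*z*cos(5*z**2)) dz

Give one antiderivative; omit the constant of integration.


The answer is -6*sin(5*z**2)/5.
Step 1. Substitute u = z**2, turning ∫(-12*z*cos(5*z**2)) dz into ∫(-6*cos(5*u)) du: now ∫(-6*cos(5*u)) du.
Step 2. Evaluate the standard form: now -6*sin(5*u)/5.
Step 3. Substitute back u = z**2: now -6*sin(5*z**2)/5.
Answer: -6*sin(5*z**2)/5.


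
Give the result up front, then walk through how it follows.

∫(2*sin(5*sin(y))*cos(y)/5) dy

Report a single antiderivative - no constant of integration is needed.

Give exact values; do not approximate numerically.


The answer is -2*cos(5*sin(y))/25.
Step 1. Substitute u = sin(y), turning ∫(2*sin(5*sin(y))*cos(y)/5) dy into ∫(2*sin(5*u)/5) du: now ∫(2*sin(5*u)/5) du.
Step 2. Evaluate the standard form: now -2*cos(5*u)/25.
Step 3. Substitute back u = sin(y): now -2*cos(5*sin(y))/25.
Answer: -2*cos(5*sin(y))/25.


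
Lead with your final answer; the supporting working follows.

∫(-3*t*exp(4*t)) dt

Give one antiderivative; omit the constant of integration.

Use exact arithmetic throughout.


The answer is -3*t*exp(4*t)/4 + 3*exp(4*t)/16.
Step 1. Integrate ∫(-3*t*exp(4*t)) dt by parts with u = t, dv = (-3*exp(4*t)) dt, so v = -3*exp(4*t)/4: now -3*t*exp(4*t)/4 + ∫(3*exp(4*t)/4) dt.
Step 2. Evaluate the standard form: now -3*t*exp(4*t)/4 + 3*exp(4*t)/16.
Answer: -3*t*exp(4*t)/4 + 3*exp(4*t)/16.


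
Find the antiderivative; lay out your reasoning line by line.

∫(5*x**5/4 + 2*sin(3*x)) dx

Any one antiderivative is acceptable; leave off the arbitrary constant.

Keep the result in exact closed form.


Step 1. Rewrite: now ∫(5*x**5/4) dx + ∫(2*sin(3*x)) dx.
Step 2. Evaluate the standard form: now -2*cos(3*x)/3 + ∫(5*x**5/4) dx.
Step 3. Evaluate the standard form: now 5*x**6/24 - 2*cos(3*x)/3.
Answer: 5*x**6/24 - 2*cos(3*x)/3.


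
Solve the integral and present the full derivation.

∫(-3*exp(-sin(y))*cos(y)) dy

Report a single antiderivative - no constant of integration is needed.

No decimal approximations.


Step 1. Substitute u = sin(y), turning ∫(-3*exp(-sin(y))*cos(y)) dy into ∫(-3*exp(-u)) du: now ∫(-3*exp(-u)) du.
Step 2. Evaluate the standard form: now 3*exp(-u).
Step 3. Substitute back u = sin(y): now 3*exp(-sin(y)).
Answer: 3*exp(-sin(y)).


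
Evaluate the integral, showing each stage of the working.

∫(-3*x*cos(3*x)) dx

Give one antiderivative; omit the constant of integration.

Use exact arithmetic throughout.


Step 1. Integrate ∫(-3*x*cos(3*x)) dx by parts with u = x, dv = (-3*cos(3*x)) dx, so v = -sin(3*x): now -x*sin(3*x) + ∫(sin(3*x)) dx.
Step 2. Evaluate the standard form: now -x*sin(3*x) - cos(3*x)/3.
Answer: -x*sin(3*x) - cos(3*x)/3.


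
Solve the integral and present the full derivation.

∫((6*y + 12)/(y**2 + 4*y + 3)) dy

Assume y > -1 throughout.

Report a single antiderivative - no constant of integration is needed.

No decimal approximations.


Step 1. Decompose ∫((6*y + 12)/(y**2 + 4*y + 3)) dy by partial fractions, (6*y + 12)/(y**2 + 4*y + 3) = 3/(y + 3) + 3/(y + 1): now ∫(3/(y + 1)) dy + ∫(3/(y + 3)) dy.
Step 2. Evaluate the standard form [assuming y > -3]: now 3*log(y + 3) + ∫(3/(y + 1)) dy.
Step 3. Evaluate the standard form [assuming y > -1]: now 3*log(y + 1) + 3*log(y + 3).
Answer: 3*log(y + 1) + 3*log(y + 3).


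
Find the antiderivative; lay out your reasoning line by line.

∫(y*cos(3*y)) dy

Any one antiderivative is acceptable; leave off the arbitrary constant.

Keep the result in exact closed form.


Step 1. Integrate ∫(y*cos(3*y)) dy by parts with u = y, dv = (cos(3*y)) dy, so v = sin(3*y)/3: now y*sin(3*y)/3 + ∫(-sin(3*y)/3) dy.
Step 2. Evaluate the standard form: now y*sin(3*y)/3 + cos(3*y)/9.
Answer: y*sin(3*y)/3 + cos(3*y)/9.


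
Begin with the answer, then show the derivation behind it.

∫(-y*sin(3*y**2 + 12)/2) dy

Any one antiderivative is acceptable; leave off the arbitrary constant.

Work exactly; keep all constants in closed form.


The answer is cos(3*y**2 + 12)/12.
Step 1. Substitute u = y**2 + 4, turning ∫(-y*sin(3*y**2 + 12)/2) dy into ∫(-sin(3*u)/4) du: now ∫(-sin(3*u)/4) du.
Step 2. Evaluate the standard form: now cos(3*u)/12.
Step 3. Substitute back u = y**2 + 4: now cos(3*y**2 + 12)/12.
Answer: cos(3*y**2 + 12)/12.


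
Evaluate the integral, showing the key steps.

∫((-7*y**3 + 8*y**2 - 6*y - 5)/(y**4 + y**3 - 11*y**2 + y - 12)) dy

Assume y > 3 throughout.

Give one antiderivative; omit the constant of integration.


Step 1. Decompose ∫((-7*y**3 + 8*y**2 - 6*y - 5)/(y**4 + y**3 - 11*y**2 + y - 12)) dy by partial fractions, (-7*y**3 + 8*y**2 - 6*y - 5)/(y**4 + y**3 - 11*y**2 + y - 12) = 1/(y**2 + 1) - 5/(y + 4) - 2/(y - 3): now ∫(-2/(y - 3)) dy + ∫(-5/(y + 4)) dy + ∫(1/(y**2 + 1)) dy.
Step 2. Evaluate the standard form [assuming y > 3]: now -2*log(y - 3) + ∫(-5/(y + 4)) dy + ∫(1/(y**2 + 1)) dy.
Step 3. Evaluate the standard form [assuming y > -4]: now -2*log(y - 3) - 5*log(y + 4) + ∫(1/(y**2 + 1)) dy.
Step 4. Evaluate the standard form: now -2*log(y - 3) - 5*log(y + 4) + atan(y).
Answer: -2*log(y - 3) - 5*log(y + 4) + atan(y).
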